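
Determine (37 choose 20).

15905368710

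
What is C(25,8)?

1081575

C(25,8) = (25·24·23·22·21·20·19·18) / 8! = 43609104000 / 40320 = 1081575.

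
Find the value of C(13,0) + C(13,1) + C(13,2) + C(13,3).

378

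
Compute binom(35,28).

6724520

C(35,28) = C(35,7) by symmetry.
C(35,7) = (35·34·33·32·31·30·29) / 7! = 33891580800 / 5040 = 6724520.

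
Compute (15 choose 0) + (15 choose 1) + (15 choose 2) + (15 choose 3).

576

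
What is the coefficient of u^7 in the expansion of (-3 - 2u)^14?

The general term is C(14,j)·(-3)^j·(-2u)^(14-j); the u^7 term has j = 7.
C(14,7) = 3432.
Coefficient = C(14,7) · (-3)^7 · (-2)^7 = 3432 · (-2187) · (-128) = 960740352.

960740352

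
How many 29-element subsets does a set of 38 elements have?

C(38,29) = C(38,9) by symmetry.
C(38,9) = (38·37·36·35·34·33·32·31·30) / 9! = 59153663923200 / 362880 = 163011640.

163011640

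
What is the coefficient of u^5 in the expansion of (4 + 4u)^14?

537407782912

The general term is C(14,j)·(4)^j·(4u)^(14-j); the u^5 term has j = 9.
C(14,9) = 2002.
Coefficient = C(14,9) · 4^9 · 4^5 = 2002 · 262144 · 1024 = 537407782912.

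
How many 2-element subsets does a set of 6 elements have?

C(6,2) = (6·5) / 2! = 30 / 2 = 15.

15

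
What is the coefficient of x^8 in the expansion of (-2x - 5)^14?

The general term is C(14,j)·(-2x)^j·(-5)^(14-j); the x^8 term has j = 8.
C(14,8) = 3003.
Coefficient = C(14,8) · (-2)^8 · (-5)^6 = 3003 · 256 · 15625 = 12012000000.

12012000000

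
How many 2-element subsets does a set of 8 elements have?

C(8,2) = (8·7) / 2! = 56 / 2 = 28.

28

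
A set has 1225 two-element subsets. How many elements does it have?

50

n(n−1)/2 = 1225 ⇒ n(n−1) = 2450. Since 50·49 = 2450, n = 50.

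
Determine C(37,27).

348330136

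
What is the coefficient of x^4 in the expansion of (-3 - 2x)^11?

The general term is C(11,j)·(-3)^j·(-2x)^(11-j); the x^4 term has j = 7.
C(11,7) = 330.
Coefficient = C(11,7) · (-3)^7 · (-2)^4 = 330 · (-2187) · 16 = -11547360.

-11547360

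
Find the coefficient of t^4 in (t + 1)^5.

The general term is C(5,j)·(t)^j·(1)^(5-j); the t^4 term has j = 4.
C(5,4) = 5.
Coefficient = C(5,4) = 5.

5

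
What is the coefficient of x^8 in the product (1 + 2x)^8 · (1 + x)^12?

1550927

Coefficient of x^8 = Σ_{j} C(8,j)·2^j·C(12,8-j)·1^(8-j) for j from 0 to 8.
= 495 + 12672 + 103488 + 354816 + 554400 + 394240 + 118272 + 12288 + 256 = 1550927.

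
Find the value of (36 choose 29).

C(36,29) = C(36,7) by symmetry.
C(36,7) = (36·35·34·33·32·31·30) / 7! = 42072307200 / 5040 = 8347680.

8347680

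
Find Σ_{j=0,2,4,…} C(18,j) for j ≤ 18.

Half of (1+1)^18 + (1−1)^18 gives the even-index sum: 2^17 = 131072.

131072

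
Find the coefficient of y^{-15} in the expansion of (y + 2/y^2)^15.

General term: C(15,j)·(y)^j·(2/y^2)^(15-j), with y-exponent 1j − 2(15−j) = 3j − 30.
Set 3j − 30 = -15: j = 5.
C(15,5) = 3003; 1^5 = 1; 2^10 = 1024.
Coefficient = 3003 · 1 · 1024 = 3075072.

3075072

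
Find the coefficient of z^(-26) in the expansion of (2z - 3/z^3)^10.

General term: C(10,j)·(2z)^j·(-3/z^3)^(10-j), with z-exponent 1j − 3(10−j) = 4j − 30.
Set 4j − 30 = -26: j = 1.
C(10,1) = 10; 2^1 = 2; (-3)^9 = -19683.
Coefficient = 10 · 2 · (-19683) = -393660.

-393660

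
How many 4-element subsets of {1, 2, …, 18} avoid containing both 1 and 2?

All 4-subsets: C(18,4) = 3060. Those containing both fixed elements: C(16,2) = 120.
3060 − 120 = 2940.

2940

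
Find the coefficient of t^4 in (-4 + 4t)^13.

-47982837760

The general term is C(13,j)·(-4)^j·(4t)^(13-j); the t^4 term has j = 9.
C(13,9) = 715.
Coefficient = C(13,9) · (-4)^9 · 4^4 = 715 · (-262144) · 256 = -47982837760.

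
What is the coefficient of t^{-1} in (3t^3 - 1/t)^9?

-324

General term: C(9,j)·(3t^3)^j·(-1/t)^(9-j), with t-exponent 3j − 1(9−j) = 4j − 9.
Set 4j − 9 = -1: j = 2.
C(9,2) = 36; 3^2 = 9; (-1)^7 = -1.
Coefficient = 36 · 9 · (-1) = -324.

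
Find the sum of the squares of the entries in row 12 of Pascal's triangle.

2704156

Σ C(12,k)² is the coefficient of x^12 in (1+x)^12(1+x)^12 = (1+x)^24, i.e. C(24,12) = 2704156.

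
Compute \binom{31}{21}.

C(31,21) = C(31,10) by symmetry.
C(31,10) = (31·30·29·28·27·26·25·24·23·22) / 10! = 160945136352000 / 3628800 = 44352165.

44352165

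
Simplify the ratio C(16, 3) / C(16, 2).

14/3

C(n,k+1)/C(n,k) = (n−k)/(k+1) = (16−2)/(2+1) = 14/3.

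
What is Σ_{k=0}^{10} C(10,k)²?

184756

Σ C(10,k)² is the coefficient of x^10 in (1+x)^10(1+x)^10 = (1+x)^20, i.e. C(20,10) = 184756.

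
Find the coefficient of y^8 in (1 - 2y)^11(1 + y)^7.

Coefficient of y^8 = Σ_{j} C(11,j)·(-2)^j·C(7,8-j)·1^(8-j) for j from 1 to 8.
= (-22) + 1540 + (-27720) + 184800 + (-517440) + 620928 + (-295680) + 42240 = 8646.

8646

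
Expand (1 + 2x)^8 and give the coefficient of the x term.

16

The general term is C(8,j)·(1)^j·(2x)^(8-j); the x^1 term has j = 7.
C(8,7) = 8.
Coefficient = C(8,7) · 2^1 = 8 · 2 = 16.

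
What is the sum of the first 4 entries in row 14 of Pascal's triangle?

470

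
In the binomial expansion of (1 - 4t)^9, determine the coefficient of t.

-36

The general term is C(9,j)·(1)^j·(-4t)^(9-j); the t^1 term has j = 8.
C(9,8) = 9.
Coefficient = C(9,8) · (-4)^1 = 9 · (-4) = -36.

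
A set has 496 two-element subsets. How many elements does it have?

32

n(n−1)/2 = 496 ⇒ n(n−1) = 992. Since 32·31 = 992, n = 32.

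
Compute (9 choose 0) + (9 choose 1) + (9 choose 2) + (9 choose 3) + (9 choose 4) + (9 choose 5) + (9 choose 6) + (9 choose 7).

1 + 9 + 36 + 84 + 126 + 126 + 84 + 36 = 502.

502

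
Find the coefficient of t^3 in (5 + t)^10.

The general term is C(10,j)·(5)^j·(t)^(10-j); the t^3 term has j = 7.
C(10,7) = 120.
Coefficient = C(10,7) · 5^7 = 120 · 78125 = 9375000.

9375000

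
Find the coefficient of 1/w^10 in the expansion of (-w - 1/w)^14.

91

General term: C(14,j)·(-w)^j·(-1/w)^(14-j), with w-exponent 1j − 1(14−j) = 2j − 14.
Set 2j − 14 = -10: j = 2.
C(14,2) = 91; (-1)^2 = 1; (-1)^12 = 1.
Coefficient = 91 · 1 · 1 = 91.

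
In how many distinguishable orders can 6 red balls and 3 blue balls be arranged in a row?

Choose positions for the red balls: C(9,6) = 84.

84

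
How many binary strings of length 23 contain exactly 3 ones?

Choose the 3 positions: C(23,3) = 1771.

1771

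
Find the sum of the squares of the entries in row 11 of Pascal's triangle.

705432

Σ C(11,j)² is the coefficient of x^11 in (1+x)^11(1+x)^11 = (1+x)^22, i.e. C(22,11) = 705432.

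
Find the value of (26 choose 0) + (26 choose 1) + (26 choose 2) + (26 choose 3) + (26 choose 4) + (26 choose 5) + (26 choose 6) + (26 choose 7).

971712

1 + 26 + 325 + 2600 + 14950 + 65780 + 230230 + 657800 = 971712.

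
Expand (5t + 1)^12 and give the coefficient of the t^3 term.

27500

The general term is C(12,j)·(5t)^j·(1)^(12-j); the t^3 term has j = 3.
C(12,3) = 220.
Coefficient = C(12,3) · 5^3 = 220 · 125 = 27500.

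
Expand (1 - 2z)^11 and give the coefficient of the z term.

-22

The general term is C(11,j)·(1)^j·(-2z)^(11-j); the z^1 term has j = 10.
C(11,10) = 11.
Coefficient = C(11,10) · (-2)^1 = 11 · (-2) = -22.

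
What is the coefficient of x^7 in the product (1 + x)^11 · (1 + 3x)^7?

Coefficient of x^7 = Σ_{j} C(11,j)·1^j·C(7,7-j)·3^(7-j) for j from 0 to 7.
= 2187 + 56133 + 280665 + 467775 + 311850 + 87318 + 9702 + 330 = 1215960.

1215960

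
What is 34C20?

C(34,20) = C(34,14) by symmetry.
C(34,14) = (34·33·32·31·30·29·28·27·26·25·24·23·22·21) / 14! = 121350057687226368000 / 87178291200 = 1391975640.

1391975640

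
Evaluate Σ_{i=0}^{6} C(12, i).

2510

1 + 12 + 66 + 220 + 495 + 792 + 924 = 2510.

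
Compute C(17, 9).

24310

C(17,9) = C(17,8) by symmetry.
C(17,8) = (17·16·15·14·13·12·11·10) / 8! = 980179200 / 40320 = 24310.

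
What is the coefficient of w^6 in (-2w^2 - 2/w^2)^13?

-10543104

General term: C(13,j)·(-2w^2)^j·(-2/w^2)^(13-j), with w-exponent 2j − 2(13−j) = 4j − 26.
Set 4j − 26 = 6: j = 8.
C(13,8) = 1287; (-2)^8 = 256; (-2)^5 = -32.
Coefficient = 1287 · 256 · (-32) = -10543104.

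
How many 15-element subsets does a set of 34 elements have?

C(34,15) = (34·33·32·31·30·29·28·27·26·25·24·23·22·21·20) / 15! = 2427001153744527360000 / 1307674368000 = 1855967520.

1855967520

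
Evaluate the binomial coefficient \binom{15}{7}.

6435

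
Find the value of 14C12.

C(14,12) = C(14,2) by symmetry.
C(14,2) = (14·13) / 2! = 182 / 2 = 91.

91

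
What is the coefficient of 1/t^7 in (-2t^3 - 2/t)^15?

General term: C(15,j)·(-2t^3)^j·(-2/t)^(15-j), with t-exponent 3j − 1(15−j) = 4j − 15.
Set 4j − 15 = -7: j = 2.
C(15,2) = 105; (-2)^2 = 4; (-2)^13 = -8192.
Coefficient = 105 · 4 · (-8192) = -3440640.

-3440640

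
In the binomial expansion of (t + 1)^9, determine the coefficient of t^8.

9

The general term is C(9,j)·(t)^j·(1)^(9-j); the t^8 term has j = 8.
C(9,8) = 9.
Coefficient = C(9,8) = 9.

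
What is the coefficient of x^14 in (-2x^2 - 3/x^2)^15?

General term: C(15,j)·(-2x^2)^j·(-3/x^2)^(15-j), with x-exponent 2j − 2(15−j) = 4j − 30.
Set 4j − 30 = 14: j = 11.
C(15,11) = 1365; (-2)^11 = -2048; (-3)^4 = 81.
Coefficient = 1365 · (-2048) · 81 = -226437120.

-226437120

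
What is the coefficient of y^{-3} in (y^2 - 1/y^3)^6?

General term: C(6,j)·(y^2)^j·(-1/y^3)^(6-j), with y-exponent 2j − 3(6−j) = 5j − 18.
Set 5j − 18 = -3: j = 3.
C(6,3) = 20; 1^3 = 1; (-1)^3 = -1.
Coefficient = 20 · 1 · (-1) = -20.

-20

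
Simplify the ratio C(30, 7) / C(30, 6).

24/7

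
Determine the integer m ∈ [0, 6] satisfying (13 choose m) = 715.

C(13,m) increases on 0 ≤ m ≤ 6. C(13,3) = 286 and C(13,4) = 715, so m = 4.

4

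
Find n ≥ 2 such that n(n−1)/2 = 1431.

54

n(n−1)/2 = 1431 ⇒ n(n−1) = 2862. Since 54·53 = 2862, n = 54.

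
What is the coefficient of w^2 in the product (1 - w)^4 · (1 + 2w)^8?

54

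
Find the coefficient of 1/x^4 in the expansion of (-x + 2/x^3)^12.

General term: C(12,j)·(-x)^j·(2/x^3)^(12-j), with x-exponent 1j − 3(12−j) = 4j − 36.
Set 4j − 36 = -4: j = 8.
C(12,8) = 495; (-1)^8 = 1; 2^4 = 16.
Coefficient = 495 · 1 · 16 = 7920.

7920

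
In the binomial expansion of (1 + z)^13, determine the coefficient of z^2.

78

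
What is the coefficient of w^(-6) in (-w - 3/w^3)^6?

General term: C(6,j)·(-w)^j·(-3/w^3)^(6-j), with w-exponent 1j − 3(6−j) = 4j − 18.
Set 4j − 18 = -6: j = 3.
C(6,3) = 20; (-1)^3 = -1; (-3)^3 = -27.
Coefficient = 20 · (-1) · (-27) = 540.

540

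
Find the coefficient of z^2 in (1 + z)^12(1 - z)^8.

Coefficient of z^2 = Σ_{j} C(12,j)·1^j·C(8,2-j)·(-1)^(2-j) for j from 0 to 2.
= 28 + (-96) + 66 = -2.

-2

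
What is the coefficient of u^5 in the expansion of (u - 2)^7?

84

The general term is C(7,j)·(u)^j·(-2)^(7-j); the u^5 term has j = 5.
C(7,5) = 21.
Coefficient = C(7,5) · (-2)^2 = 21 · 4 = 84.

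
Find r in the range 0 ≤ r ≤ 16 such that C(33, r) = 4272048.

7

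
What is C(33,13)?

C(33,13) = (33·32·31·30·29·28·27·26·25·24·23·22·21) / 13! = 3569119343741952000 / 6227020800 = 573166440.

573166440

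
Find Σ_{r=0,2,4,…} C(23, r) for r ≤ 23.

Half of (1+1)^23 + (1−1)^23 gives the even-index sum: 2^22 = 4194304.

4194304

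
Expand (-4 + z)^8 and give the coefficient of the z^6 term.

448

The general term is C(8,j)·(-4)^j·(z)^(8-j); the z^6 term has j = 2.
C(8,2) = 28.
Coefficient = C(8,2) · (-4)^2 = 28 · 16 = 448.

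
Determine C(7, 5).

21

C(7,5) = C(7,2) by symmetry.
C(7,2) = (7·6) / 2! = 42 / 2 = 21.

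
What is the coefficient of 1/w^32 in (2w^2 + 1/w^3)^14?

General term: C(14,j)·(2w^2)^j·(1/w^3)^(14-j), with w-exponent 2j − 3(14−j) = 5j − 42.
Set 5j − 42 = -32: j = 2.
C(14,2) = 91; 2^2 = 4; 1^12 = 1.
Coefficient = 91 · 4 · 1 = 364.

364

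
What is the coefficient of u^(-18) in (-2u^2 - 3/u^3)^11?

-8660520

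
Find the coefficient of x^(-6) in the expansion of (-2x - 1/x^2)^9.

General term: C(9,j)·(-2x)^j·(-1/x^2)^(9-j), with x-exponent 1j − 2(9−j) = 3j − 18.
Set 3j − 18 = -6: j = 4.
C(9,4) = 126; (-2)^4 = 16; (-1)^5 = -1.
Coefficient = 126 · 16 · (-1) = -2016.

-2016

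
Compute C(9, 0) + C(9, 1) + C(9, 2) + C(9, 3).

1 + 9 + 36 + 84 = 130.

130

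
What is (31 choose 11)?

84672315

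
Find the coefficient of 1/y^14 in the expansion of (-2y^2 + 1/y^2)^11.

220

General term: C(11,j)·(-2y^2)^j·(1/y^2)^(11-j), with y-exponent 2j − 2(11−j) = 4j − 22.
Set 4j − 22 = -14: j = 2.
C(11,2) = 55; (-2)^2 = 4; 1^9 = 1.
Coefficient = 55 · 4 · 1 = 220.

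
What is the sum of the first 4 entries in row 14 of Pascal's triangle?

470

1 + 14 + 91 + 364 = 470.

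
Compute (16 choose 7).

11440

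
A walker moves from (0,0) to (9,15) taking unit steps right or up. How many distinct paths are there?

1307504

Each path is a sequence of 24 steps with 9 rights: C(24,9) = 1307504.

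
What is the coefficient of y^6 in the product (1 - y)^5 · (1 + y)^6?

-10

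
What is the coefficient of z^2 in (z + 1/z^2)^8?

General term: C(8,j)·(z)^j·(1/z^2)^(8-j), with z-exponent 1j − 2(8−j) = 3j − 16.
Set 3j − 16 = 2: j = 6.
C(8,6) = 28; 1^6 = 1; 1^2 = 1.
Coefficient = 28 · 1 · 1 = 28.

28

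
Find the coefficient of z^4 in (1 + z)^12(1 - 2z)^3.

-129

Coefficient of z^4 = Σ_{j} C(12,j)·1^j·C(3,4-j)·(-2)^(4-j) for j from 1 to 4.
= (-96) + 792 + (-1320) + 495 = -129.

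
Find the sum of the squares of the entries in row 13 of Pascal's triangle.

10400600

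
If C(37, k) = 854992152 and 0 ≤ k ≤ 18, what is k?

C(37,k) increases on 0 ≤ k ≤ 18. C(37,10) = 348330136 and C(37,11) = 854992152, so k = 11.

11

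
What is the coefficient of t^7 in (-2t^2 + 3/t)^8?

-48384

General term: C(8,j)·(-2t^2)^j·(3/t)^(8-j), with t-exponent 2j − 1(8−j) = 3j − 8.
Set 3j − 8 = 7: j = 5.
C(8,5) = 56; (-2)^5 = -32; 3^3 = 27.
Coefficient = 56 · (-32) · 27 = -48384.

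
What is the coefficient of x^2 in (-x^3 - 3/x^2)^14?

19702683

General term: C(14,j)·(-x^3)^j·(-3/x^2)^(14-j), with x-exponent 3j − 2(14−j) = 5j − 28.
Set 5j − 28 = 2: j = 6.
C(14,6) = 3003; (-1)^6 = 1; (-3)^8 = 6561.
Coefficient = 3003 · 1 · 6561 = 19702683.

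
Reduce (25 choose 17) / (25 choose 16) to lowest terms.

C(n,k+1)/C(n,k) = (n−k)/(k+1) = (25−16)/(16+1) = 9/17.

9/17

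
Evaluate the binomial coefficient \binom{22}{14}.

319770

C(22,14) = C(22,8) by symmetry.
C(22,8) = (22·21·20·19·18·17·16·15) / 8! = 12893126400 / 40320 = 319770.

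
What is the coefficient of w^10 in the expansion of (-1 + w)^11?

-11

The general term is C(11,j)·(-1)^j·(w)^(11-j); the w^10 term has j = 1.
C(11,1) = 11.
Coefficient = C(11,1) · (-1)^1 = 11 · (-1) = -11.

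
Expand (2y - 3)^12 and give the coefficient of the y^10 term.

608256

The general term is C(12,j)·(2y)^j·(-3)^(12-j); the y^10 term has j = 10.
C(12,10) = 66.
Coefficient = C(12,10) · 2^10 · (-3)^2 = 66 · 1024 · 9 = 608256.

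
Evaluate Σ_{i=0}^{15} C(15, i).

The entries of row 15 sum to 2^15 = 32768.

32768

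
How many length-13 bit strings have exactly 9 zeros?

715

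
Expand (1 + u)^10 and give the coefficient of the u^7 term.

The general term is C(10,j)·(1)^j·(u)^(10-j); the u^7 term has j = 3.
C(10,3) = 120.
Coefficient = C(10,3) = 120.

120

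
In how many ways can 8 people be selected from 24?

This is C(24,8) = 735471.

735471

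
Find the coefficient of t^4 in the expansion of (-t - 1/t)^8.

General term: C(8,j)·(-t)^j·(-1/t)^(8-j), with t-exponent 1j − 1(8−j) = 2j − 8.
Set 2j − 8 = 4: j = 6.
C(8,6) = 28; (-1)^6 = 1; (-1)^2 = 1.
Coefficient = 28 · 1 · 1 = 28.

28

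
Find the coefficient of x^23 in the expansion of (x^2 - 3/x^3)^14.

General term: C(14,j)·(x^2)^j·(-3/x^3)^(14-j), with x-exponent 2j − 3(14−j) = 5j − 42.
Set 5j − 42 = 23: j = 13.
C(14,13) = 14; 1^13 = 1; (-3)^1 = -3.
Coefficient = 14 · 1 · (-3) = -42.

-42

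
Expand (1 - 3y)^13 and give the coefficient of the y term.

-39

The general term is C(13,j)·(1)^j·(-3y)^(13-j); the y^1 term has j = 12.
C(13,12) = 13.
Coefficient = C(13,12) · (-3)^1 = 13 · (-3) = -39.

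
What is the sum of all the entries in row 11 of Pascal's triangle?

2048

The entries of row 11 sum to 2^11 = 2048.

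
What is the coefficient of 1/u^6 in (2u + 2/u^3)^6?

General term: C(6,j)·(2u)^j·(2/u^3)^(6-j), with u-exponent 1j − 3(6−j) = 4j − 18.
Set 4j − 18 = -6: j = 3.
C(6,3) = 20; 2^3 = 8; 2^3 = 8.
Coefficient = 20 · 8 · 8 = 1280.

1280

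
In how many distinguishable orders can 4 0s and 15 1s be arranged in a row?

Choose positions for the 0s: C(19,4) = 3876.

3876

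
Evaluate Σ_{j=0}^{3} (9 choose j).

1 + 9 + 36 + 84 = 130.

130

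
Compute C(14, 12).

C(14,12) = C(14,2) by symmetry.
C(14,2) = (14·13) / 2! = 182 / 2 = 91.

91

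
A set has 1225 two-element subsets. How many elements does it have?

50

n(n−1)/2 = 1225 ⇒ n(n−1) = 2450. Since 50·49 = 2450, n = 50.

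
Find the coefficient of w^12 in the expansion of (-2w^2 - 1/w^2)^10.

11520

General term: C(10,j)·(-2w^2)^j·(-1/w^2)^(10-j), with w-exponent 2j − 2(10−j) = 4j − 20.
Set 4j − 20 = 12: j = 8.
C(10,8) = 45; (-2)^8 = 256; (-1)^2 = 1.
Coefficient = 45 · 256 · 1 = 11520.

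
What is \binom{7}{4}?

35

C(7,4) = C(7,3) by symmetry.
C(7,3) = (7·6·5) / 3! = 210 / 6 = 35.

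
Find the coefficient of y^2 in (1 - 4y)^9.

The general term is C(9,j)·(1)^j·(-4y)^(9-j); the y^2 term has j = 7.
C(9,7) = 36.
Coefficient = C(9,7) · (-4)^2 = 36 · 16 = 576.

576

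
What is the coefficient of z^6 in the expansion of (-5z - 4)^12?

59136000000

The general term is C(12,j)·(-5z)^j·(-4)^(12-j); the z^6 term has j = 6.
C(12,6) = 924.
Coefficient = C(12,6) · (-5)^6 · (-4)^6 = 924 · 15625 · 4096 = 59136000000.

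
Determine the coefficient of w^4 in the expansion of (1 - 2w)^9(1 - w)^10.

17586

Coefficient of w^4 = Σ_{j} C(9,j)·(-2)^j·C(10,4-j)·(-1)^(4-j) for j from 0 to 4.
= 210 + 2160 + 6480 + 6720 + 2016 = 17586.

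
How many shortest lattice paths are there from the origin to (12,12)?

2704156

Each path is a sequence of 24 steps with 12 rights: C(24,12) = 2704156.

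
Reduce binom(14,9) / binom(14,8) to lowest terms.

2/3

C(n,k+1)/C(n,k) = (n−k)/(k+1) = (14−8)/(8+1) = 6/9 = 2/3.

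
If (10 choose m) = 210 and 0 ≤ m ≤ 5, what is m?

C(10,m) increases on 0 ≤ m ≤ 5. C(10,3) = 120 and C(10,4) = 210, so m = 4.

4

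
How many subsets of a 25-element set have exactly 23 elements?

300

Choose the 23 positions: C(25,23) = 300.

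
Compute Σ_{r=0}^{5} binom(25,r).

1 + 25 + 300 + 2300 + 12650 + 53130 = 68406.

68406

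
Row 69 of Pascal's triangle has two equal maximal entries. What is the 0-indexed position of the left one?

For odd n = 69, C(69,k) peaks at k = (n−1)/2 and (n+1)/2; the lesser is 34.

34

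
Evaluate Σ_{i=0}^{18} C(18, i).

262144

Setting x = 1 in (1+x)^18 gives Σ C(18,i) = 2^18 = 262144.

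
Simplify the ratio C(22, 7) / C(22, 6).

C(n,k+1)/C(n,k) = (n−k)/(k+1) = (22−6)/(6+1) = 16/7.

16/7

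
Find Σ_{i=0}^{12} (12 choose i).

4096

The entries of row 12 sum to 2^12 = 4096.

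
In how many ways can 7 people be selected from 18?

This is C(18,7) = 31824.

31824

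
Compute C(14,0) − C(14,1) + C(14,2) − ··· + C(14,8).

The partial alternating sum Σ_{k=0}^{8} (−1)^k C(14,k) = (−1)^8 C(13,8) = 1287.

1287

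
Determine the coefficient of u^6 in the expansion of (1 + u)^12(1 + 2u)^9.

421116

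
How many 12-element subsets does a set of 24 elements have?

2704156

C(24,12) = (24·23·22·21·20·19·18·17·16·15·14·13) / 12! = 1295295050649600 / 479001600 = 2704156.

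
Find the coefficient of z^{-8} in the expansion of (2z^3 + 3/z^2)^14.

General term: C(14,j)·(2z^3)^j·(3/z^2)^(14-j), with z-exponent 3j − 2(14−j) = 5j − 28.
Set 5j − 28 = -8: j = 4.
C(14,4) = 1001; 2^4 = 16; 3^10 = 59049.
Coefficient = 1001 · 16 · 59049 = 945728784.

945728784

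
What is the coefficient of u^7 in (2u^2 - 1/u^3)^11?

-42240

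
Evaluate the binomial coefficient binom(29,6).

C(29,6) = (29·28·27·26·25·24) / 6! = 342014400 / 720 = 475020.

475020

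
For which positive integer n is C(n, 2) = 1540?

56

n(n−1)/2 = 1540 ⇒ n(n−1) = 3080. Since 56·55 = 3080, n = 56.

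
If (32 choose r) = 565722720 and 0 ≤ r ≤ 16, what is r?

C(32,r) increases on 0 ≤ r ≤ 16. C(32,14) = 471435600 and C(32,15) = 565722720, so r = 15.

15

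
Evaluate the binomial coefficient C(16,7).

11440

C(16,7) = (16·15·14·13·12·11·10) / 7! = 57657600 / 5040 = 11440.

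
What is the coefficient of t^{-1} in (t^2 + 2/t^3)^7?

General term: C(7,j)·(t^2)^j·(2/t^3)^(7-j), with t-exponent 2j − 3(7−j) = 5j − 21.
Set 5j − 21 = -1: j = 4.
C(7,4) = 35; 1^4 = 1; 2^3 = 8.
Coefficient = 35 · 1 · 8 = 280.

280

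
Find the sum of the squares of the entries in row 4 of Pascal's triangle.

70

By Vandermonde's identity, Σ C(4,j)² = C(8,4) = 70.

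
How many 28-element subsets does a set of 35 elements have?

6724520

C(35,28) = C(35,7) by symmetry.
C(35,7) = (35·34·33·32·31·30·29) / 7! = 33891580800 / 5040 = 6724520.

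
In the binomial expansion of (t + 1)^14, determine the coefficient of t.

14

The general term is C(14,j)·(t)^j·(1)^(14-j); the t^1 term has j = 1.
C(14,1) = 14.
Coefficient = C(14,1) = 14.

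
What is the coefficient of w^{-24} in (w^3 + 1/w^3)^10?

General term: C(10,j)·(w^3)^j·(1/w^3)^(10-j), with w-exponent 3j − 3(10−j) = 6j − 30.
Set 6j − 30 = -24: j = 1.
C(10,1) = 10; 1^1 = 1; 1^9 = 1.
Coefficient = 10 · 1 · 1 = 10.

10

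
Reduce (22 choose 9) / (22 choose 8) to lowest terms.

C(n,k+1)/C(n,k) = (n−k)/(k+1) = (22−8)/(8+1) = 14/9.

14/9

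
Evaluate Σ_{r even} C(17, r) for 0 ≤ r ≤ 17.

65536

Half of (1+1)^17 + (1−1)^17 gives the even-index sum: 2^16 = 65536.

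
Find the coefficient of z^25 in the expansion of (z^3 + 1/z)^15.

General term: C(15,j)·(z^3)^j·(1/z)^(15-j), with z-exponent 3j − 1(15−j) = 4j − 15.
Set 4j − 15 = 25: j = 10.
C(15,10) = 3003; 1^10 = 1; 1^5 = 1.
Coefficient = 3003 · 1 · 1 = 3003.

3003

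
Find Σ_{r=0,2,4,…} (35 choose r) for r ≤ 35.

Even-r terms of row 35 sum to 2^34 = 17179869184.

17179869184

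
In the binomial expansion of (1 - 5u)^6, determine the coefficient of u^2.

The general term is C(6,j)·(1)^j·(-5u)^(6-j); the u^2 term has j = 4.
C(6,4) = 15.
Coefficient = C(6,4) · (-5)^2 = 15 · 25 = 375.

375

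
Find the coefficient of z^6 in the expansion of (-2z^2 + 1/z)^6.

240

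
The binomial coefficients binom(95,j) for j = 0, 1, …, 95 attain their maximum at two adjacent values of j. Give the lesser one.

47

For odd n = 95, C(95,j) peaks at j = (n−1)/2 and (n+1)/2; the lesser is 47.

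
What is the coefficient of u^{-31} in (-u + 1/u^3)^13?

78

General term: C(13,j)·(-u)^j·(1/u^3)^(13-j), with u-exponent 1j − 3(13−j) = 4j − 39.
Set 4j − 39 = -31: j = 2.
C(13,2) = 78; (-1)^2 = 1; 1^11 = 1.
Coefficient = 78 · 1 · 1 = 78.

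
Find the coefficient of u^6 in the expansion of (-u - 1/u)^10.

45

General term: C(10,j)·(-u)^j·(-1/u)^(10-j), with u-exponent 1j − 1(10−j) = 2j − 10.
Set 2j − 10 = 6: j = 8.
C(10,8) = 45; (-1)^8 = 1; (-1)^2 = 1.
Coefficient = 45 · 1 · 1 = 45.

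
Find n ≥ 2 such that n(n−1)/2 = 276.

24

n(n−1)/2 = 276 ⇒ n(n−1) = 552. Since 24·23 = 552, n = 24.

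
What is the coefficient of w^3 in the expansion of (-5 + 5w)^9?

164062500

The general term is C(9,j)·(-5)^j·(5w)^(9-j); the w^3 term has j = 6.
C(9,6) = 84.
Coefficient = C(9,6) · (-5)^6 · 5^3 = 84 · 15625 · 125 = 164062500.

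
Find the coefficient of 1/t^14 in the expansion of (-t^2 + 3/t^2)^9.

General term: C(9,j)·(-t^2)^j·(3/t^2)^(9-j), with t-exponent 2j − 2(9−j) = 4j − 18.
Set 4j − 18 = -14: j = 1.
C(9,1) = 9; (-1)^1 = -1; 3^8 = 6561.
Coefficient = 9 · (-1) · 6561 = -59049.

-59049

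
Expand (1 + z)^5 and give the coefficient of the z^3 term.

10

The general term is C(5,j)·(1)^j·(z)^(5-j); the z^3 term has j = 2.
C(5,2) = 10.
Coefficient = C(5,2) = 10.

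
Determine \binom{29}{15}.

77558760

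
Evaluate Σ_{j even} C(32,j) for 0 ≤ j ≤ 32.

Half of (1+1)^32 + (1−1)^32 gives the even-index sum: 2^31 = 2147483648.

2147483648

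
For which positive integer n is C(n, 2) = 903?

n(n−1)/2 = 903 ⇒ n(n−1) = 1806. Since 43·42 = 1806, n = 43.

43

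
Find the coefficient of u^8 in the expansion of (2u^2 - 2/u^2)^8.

7168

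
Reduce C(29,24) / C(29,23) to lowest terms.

1/4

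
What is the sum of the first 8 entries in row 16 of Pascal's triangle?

1 + 16 + 120 + 560 + 1820 + 4368 + 8008 + 11440 = 26333.

26333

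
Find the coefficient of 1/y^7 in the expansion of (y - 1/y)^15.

General term: C(15,j)·(y)^j·(-1/y)^(15-j), with y-exponent 1j − 1(15−j) = 2j − 15.
Set 2j − 15 = -7: j = 4.
C(15,4) = 1365; 1^4 = 1; (-1)^11 = -1.
Coefficient = 1365 · 1 · (-1) = -1365.

-1365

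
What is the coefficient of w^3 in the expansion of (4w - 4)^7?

The general term is C(7,j)·(4w)^j·(-4)^(7-j); the w^3 term has j = 3.
C(7,3) = 35.
Coefficient = C(7,3) · 4^3 · (-4)^4 = 35 · 64 · 256 = 573440.

573440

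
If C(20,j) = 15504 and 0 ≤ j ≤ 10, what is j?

5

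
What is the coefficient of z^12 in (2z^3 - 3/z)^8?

General term: C(8,j)·(2z^3)^j·(-3/z)^(8-j), with z-exponent 3j − 1(8−j) = 4j − 8.
Set 4j − 8 = 12: j = 5.
C(8,5) = 56; 2^5 = 32; (-3)^3 = -27.
Coefficient = 56 · 32 · (-27) = -48384.

-48384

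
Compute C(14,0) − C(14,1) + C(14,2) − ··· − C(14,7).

The partial alternating sum Σ_{k=0}^{7} (−1)^k C(14,k) = (−1)^7 C(13,7) = -1716.

-1716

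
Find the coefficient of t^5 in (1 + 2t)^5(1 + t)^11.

Coefficient of t^5 = Σ_{j} C(5,j)·2^j·C(11,5-j)·1^(5-j) for j from 0 to 5.
= 462 + 3300 + 6600 + 4400 + 880 + 32 = 15674.

15674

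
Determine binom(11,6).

C(11,6) = C(11,5) by symmetry.
C(11,5) = (11·10·9·8·7) / 5! = 55440 / 120 = 462.

462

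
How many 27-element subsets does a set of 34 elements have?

5379616

C(34,27) = C(34,7) by symmetry.
C(34,7) = (34·33·32·31·30·29·28) / 7! = 27113264640 / 5040 = 5379616.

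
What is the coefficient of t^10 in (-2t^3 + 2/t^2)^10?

General term: C(10,j)·(-2t^3)^j·(2/t^2)^(10-j), with t-exponent 3j − 2(10−j) = 5j − 20.
Set 5j − 20 = 10: j = 6.
C(10,6) = 210; (-2)^6 = 64; 2^4 = 16.
Coefficient = 210 · 64 · 16 = 215040.

215040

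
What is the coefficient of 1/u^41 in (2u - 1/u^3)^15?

General term: C(15,j)·(2u)^j·(-1/u^3)^(15-j), with u-exponent 1j − 3(15−j) = 4j − 45.
Set 4j − 45 = -41: j = 1.
C(15,1) = 15; 2^1 = 2; (-1)^14 = 1.
Coefficient = 15 · 2 · 1 = 30.

30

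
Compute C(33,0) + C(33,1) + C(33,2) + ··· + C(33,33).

Setting x = 1 in (1+x)^33 gives Σ C(33,r) = 2^33 = 8589934592.

8589934592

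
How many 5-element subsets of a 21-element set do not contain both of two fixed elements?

19380

All 5-subsets: C(21,5) = 20349. Those containing both fixed elements: C(19,3) = 969.
20349 − 969 = 19380.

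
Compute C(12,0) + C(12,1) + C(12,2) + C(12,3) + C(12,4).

794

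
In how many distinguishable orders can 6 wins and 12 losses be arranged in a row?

18564

Choose positions for the wins: C(18,6) = 18564.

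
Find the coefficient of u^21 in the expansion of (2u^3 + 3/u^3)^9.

General term: C(9,j)·(2u^3)^j·(3/u^3)^(9-j), with u-exponent 3j − 3(9−j) = 6j − 27.
Set 6j − 27 = 21: j = 8.
C(9,8) = 9; 2^8 = 256; 3^1 = 3.
Coefficient = 9 · 256 · 3 = 6912.

6912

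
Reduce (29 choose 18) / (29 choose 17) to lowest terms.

C(n,k+1)/C(n,k) = (n−k)/(k+1) = (29−17)/(17+1) = 12/18 = 2/3.

2/3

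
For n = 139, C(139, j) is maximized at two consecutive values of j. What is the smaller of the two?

69

For odd n = 139, C(139,j) peaks at j = (n−1)/2 and (n+1)/2; the smaller is 69.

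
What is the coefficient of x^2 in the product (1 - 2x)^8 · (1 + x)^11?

-9

Coefficient of x^2 = Σ_{j} C(8,j)·(-2)^j·C(11,2-j)·1^(2-j) for j from 0 to 2.
= 55 + (-176) + 112 = -9.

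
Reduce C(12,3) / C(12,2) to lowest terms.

10/3

C(n,k+1)/C(n,k) = (n−k)/(k+1) = (12−2)/(2+1) = 10/3.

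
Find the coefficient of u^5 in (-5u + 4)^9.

The general term is C(9,j)·(-5u)^j·(4)^(9-j); the u^5 term has j = 5.
C(9,5) = 126.
Coefficient = C(9,5) · (-5)^5 · 4^4 = 126 · (-3125) · 256 = -100800000.

-100800000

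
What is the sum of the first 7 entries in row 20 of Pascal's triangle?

1 + 20 + 190 + 1140 + 4845 + 15504 + 38760 = 60460.

60460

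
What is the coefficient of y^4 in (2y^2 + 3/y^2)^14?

General term: C(14,j)·(2y^2)^j·(3/y^2)^(14-j), with y-exponent 2j − 2(14−j) = 4j − 28.
Set 4j − 28 = 4: j = 8.
C(14,8) = 3003; 2^8 = 256; 3^6 = 729.
Coefficient = 3003 · 256 · 729 = 560431872.

560431872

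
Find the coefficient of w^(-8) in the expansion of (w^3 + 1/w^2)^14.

1001

General term: C(14,j)·(w^3)^j·(1/w^2)^(14-j), with w-exponent 3j − 2(14−j) = 5j − 28.
Set 5j − 28 = -8: j = 4.
C(14,4) = 1001; 1^4 = 1; 1^10 = 1.
Coefficient = 1001 · 1 · 1 = 1001.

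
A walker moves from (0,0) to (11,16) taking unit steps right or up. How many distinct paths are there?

Each path is a sequence of 27 steps with 11 rights: C(27,11) = 13037895.

13037895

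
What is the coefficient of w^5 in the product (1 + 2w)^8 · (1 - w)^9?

Coefficient of w^5 = Σ_{j} C(8,j)·2^j·C(9,5-j)·(-1)^(5-j) for j from 0 to 5.
= (-126) + 2016 + (-9408) + 16128 + (-10080) + 1792 = 322.

322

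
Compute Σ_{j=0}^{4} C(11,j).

1 + 11 + 55 + 165 + 330 = 562.

562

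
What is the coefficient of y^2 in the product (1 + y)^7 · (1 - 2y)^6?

-3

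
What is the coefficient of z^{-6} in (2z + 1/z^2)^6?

General term: C(6,j)·(2z)^j·(1/z^2)^(6-j), with z-exponent 1j − 2(6−j) = 3j − 12.
Set 3j − 12 = -6: j = 2.
C(6,2) = 15; 2^2 = 4; 1^4 = 1.
Coefficient = 15 · 4 · 1 = 60.

60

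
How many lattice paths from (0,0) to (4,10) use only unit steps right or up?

Each path is a sequence of 14 steps with 4 rights: C(14,4) = 1001.

1001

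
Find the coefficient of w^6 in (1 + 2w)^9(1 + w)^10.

Coefficient of w^6 = Σ_{j} C(9,j)·2^j·C(10,6-j)·1^(6-j) for j from 0 to 6.
= 210 + 4536 + 30240 + 80640 + 90720 + 40320 + 5376 = 252042.

252042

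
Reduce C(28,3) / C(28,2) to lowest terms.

26/3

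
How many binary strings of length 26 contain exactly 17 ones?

3124550

Choose the 17 positions: C(26,17) = 3124550.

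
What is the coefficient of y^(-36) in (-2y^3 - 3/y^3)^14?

General term: C(14,j)·(-2y^3)^j·(-3/y^3)^(14-j), with y-exponent 3j − 3(14−j) = 6j − 42.
Set 6j − 42 = -36: j = 1.
C(14,1) = 14; (-2)^1 = -2; (-3)^13 = -1594323.
Coefficient = 14 · (-2) · (-1594323) = 44641044.

44641044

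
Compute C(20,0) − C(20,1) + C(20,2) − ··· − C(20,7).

The partial alternating sum Σ_{k=0}^{7} (−1)^k C(20,k) = (−1)^7 C(19,7) = -50388.

-50388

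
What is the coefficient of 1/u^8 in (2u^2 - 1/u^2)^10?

General term: C(10,j)·(2u^2)^j·(-1/u^2)^(10-j), with u-exponent 2j − 2(10−j) = 4j − 20.
Set 4j − 20 = -8: j = 3.
C(10,3) = 120; 2^3 = 8; (-1)^7 = -1.
Coefficient = 120 · 8 · (-1) = -960.

-960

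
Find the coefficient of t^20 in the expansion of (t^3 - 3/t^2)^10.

General term: C(10,j)·(t^3)^j·(-3/t^2)^(10-j), with t-exponent 3j − 2(10−j) = 5j − 20.
Set 5j − 20 = 20: j = 8.
C(10,8) = 45; 1^8 = 1; (-3)^2 = 9.
Coefficient = 45 · 1 · 9 = 405.

405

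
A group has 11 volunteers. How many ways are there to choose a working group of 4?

330

This is C(11,4) = 330.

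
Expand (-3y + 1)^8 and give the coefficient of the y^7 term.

The general term is C(8,j)·(-3y)^j·(1)^(8-j); the y^7 term has j = 7.
C(8,7) = 8.
Coefficient = C(8,7) · (-3)^7 = 8 · (-2187) = -17496.

-17496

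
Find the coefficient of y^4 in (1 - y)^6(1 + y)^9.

Coefficient of y^4 = Σ_{j} C(6,j)·(-1)^j·C(9,4-j)·1^(4-j) for j from 0 to 4.
= 126 + (-504) + 540 + (-180) + 15 = -3.

-3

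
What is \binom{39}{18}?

62359143990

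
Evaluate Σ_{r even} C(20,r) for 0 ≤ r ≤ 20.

524288

Half of (1+1)^20 + (1−1)^20 gives the even-index sum: 2^19 = 524288.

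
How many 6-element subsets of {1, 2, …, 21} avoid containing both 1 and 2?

50388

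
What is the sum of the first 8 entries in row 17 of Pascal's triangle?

41226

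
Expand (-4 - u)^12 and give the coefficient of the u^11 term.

48

The general term is C(12,j)·(-4)^j·(-u)^(12-j); the u^11 term has j = 1.
C(12,1) = 12.
Coefficient = C(12,1) · (-4)^1 · (-1)^11 = 12 · (-4) · (-1) = 48.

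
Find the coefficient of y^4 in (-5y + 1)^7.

The general term is C(7,j)·(-5y)^j·(1)^(7-j); the y^4 term has j = 4.
C(7,4) = 35.
Coefficient = C(7,4) · (-5)^4 = 35 · 625 = 21875.

21875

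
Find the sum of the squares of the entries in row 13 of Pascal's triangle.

10400600

Σ C(13,j)² is the coefficient of x^13 in (1+x)^13(1+x)^13 = (1+x)^26, i.e. C(26,13) = 10400600.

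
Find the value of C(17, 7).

19448

C(17,7) = (17·16·15·14·13·12·11) / 7! = 98017920 / 5040 = 19448.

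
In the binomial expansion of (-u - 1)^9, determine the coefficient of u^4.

-126

The general term is C(9,j)·(-u)^j·(-1)^(9-j); the u^4 term has j = 4.
C(9,4) = 126.
Coefficient = C(9,4) · (-1)^5 = 126 · (-1) = -126.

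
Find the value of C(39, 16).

37711260990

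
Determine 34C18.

2203961430

C(34,18) = C(34,16) by symmetry.
C(34,16) = (34·33·32·31·30·29·28·27·26·25·24·23·22·21·20·19) / 16! = 46113021921146019840000 / 20922789888000 = 2203961430.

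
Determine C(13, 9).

C(13,9) = C(13,4) by symmetry.
C(13,4) = (13·12·11·10) / 4! = 17160 / 24 = 715.

715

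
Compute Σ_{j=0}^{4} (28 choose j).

24158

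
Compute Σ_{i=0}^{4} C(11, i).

1 + 11 + 55 + 165 + 330 = 562.

562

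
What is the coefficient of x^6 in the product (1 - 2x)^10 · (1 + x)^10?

Coefficient of x^6 = Σ_{j} C(10,j)·(-2)^j·C(10,6-j)·1^(6-j) for j from 0 to 6.
= 210 + (-5040) + 37800 + (-115200) + 151200 + (-80640) + 13440 = 1770.

1770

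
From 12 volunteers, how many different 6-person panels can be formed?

This is C(12,6) = 924.

924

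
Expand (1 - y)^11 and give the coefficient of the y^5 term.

The general term is C(11,j)·(1)^j·(-y)^(11-j); the y^5 term has j = 6.
C(11,6) = 462.
Coefficient = C(11,6) · (-1)^5 = 462 · (-1) = -462.

-462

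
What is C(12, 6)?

C(12,6) = (12·11·10·9·8·7) / 6! = 665280 / 720 = 924.

924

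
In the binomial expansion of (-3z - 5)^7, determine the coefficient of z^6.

-25515

The general term is C(7,j)·(-3z)^j·(-5)^(7-j); the z^6 term has j = 6.
C(7,6) = 7.
Coefficient = C(7,6) · (-3)^6 · (-5)^1 = 7 · 729 · (-5) = -25515.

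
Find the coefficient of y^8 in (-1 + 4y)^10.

The general term is C(10,j)·(-1)^j·(4y)^(10-j); the y^8 term has j = 2.
C(10,2) = 45.
Coefficient = C(10,2) · 4^8 = 45 · 65536 = 2949120.

2949120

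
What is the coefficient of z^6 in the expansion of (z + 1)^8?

The general term is C(8,j)·(z)^j·(1)^(8-j); the z^6 term has j = 6.
C(8,6) = 28.
Coefficient = C(8,6) = 28.

28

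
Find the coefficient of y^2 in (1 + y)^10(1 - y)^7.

Coefficient of y^2 = Σ_{j} C(10,j)·1^j·C(7,2-j)·(-1)^(2-j) for j from 0 to 2.
= 21 + (-70) + 45 = -4.

-4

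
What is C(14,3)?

C(14,3) = (14·13·12) / 3! = 2184 / 6 = 364.

364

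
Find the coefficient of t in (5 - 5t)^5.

The general term is C(5,j)·(5)^j·(-5t)^(5-j); the t^1 term has j = 4.
C(5,4) = 5.
Coefficient = C(5,4) · 5^4 · (-5)^1 = 5 · 625 · (-5) = -15625.

-15625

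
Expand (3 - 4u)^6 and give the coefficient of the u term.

The general term is C(6,j)·(3)^j·(-4u)^(6-j); the u^1 term has j = 5.
C(6,5) = 6.
Coefficient = C(6,5) · 3^5 · (-4)^1 = 6 · 243 · (-4) = -5832.

-5832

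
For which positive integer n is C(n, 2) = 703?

38

n(n−1)/2 = 703 ⇒ n(n−1) = 1406. Since 38·37 = 1406, n = 38.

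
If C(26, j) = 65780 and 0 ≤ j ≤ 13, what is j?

5

C(26,j) increases on 0 ≤ j ≤ 13. C(26,4) = 14950 and C(26,5) = 65780, so j = 5.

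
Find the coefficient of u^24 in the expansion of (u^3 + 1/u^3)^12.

General term: C(12,j)·(u^3)^j·(1/u^3)^(12-j), with u-exponent 3j − 3(12−j) = 6j − 36.
Set 6j − 36 = 24: j = 10.
C(12,10) = 66; 1^10 = 1; 1^2 = 1.
Coefficient = 66 · 1 · 1 = 66.

66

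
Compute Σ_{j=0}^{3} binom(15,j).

576

1 + 15 + 105 + 455 = 576.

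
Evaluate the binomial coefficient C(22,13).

C(22,13) = C(22,9) by symmetry.
C(22,9) = (22·21·20·19·18·17·16·15·14) / 9! = 180503769600 / 362880 = 497420.

497420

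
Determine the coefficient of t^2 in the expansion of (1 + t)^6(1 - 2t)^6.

Coefficient of t^2 = Σ_{j} C(6,j)·1^j·C(6,2-j)·(-2)^(2-j) for j from 0 to 2.
= 60 + (-72) + 15 = 3.

3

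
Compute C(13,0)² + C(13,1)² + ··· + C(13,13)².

Σ C(13,i)² is the coefficient of x^13 in (1+x)^13(1+x)^13 = (1+x)^26, i.e. C(26,13) = 10400600.

10400600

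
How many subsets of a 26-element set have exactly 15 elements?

Choose the 15 positions: C(26,15) = 7726160.

7726160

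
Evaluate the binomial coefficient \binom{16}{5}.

4368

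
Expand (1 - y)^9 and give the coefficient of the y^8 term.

9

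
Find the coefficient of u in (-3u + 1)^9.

-27

The general term is C(9,j)·(-3u)^j·(1)^(9-j); the u^1 term has j = 1.
C(9,1) = 9.
Coefficient = C(9,1) · (-3)^1 = 9 · (-3) = -27.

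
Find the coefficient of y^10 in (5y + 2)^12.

The general term is C(12,j)·(5y)^j·(2)^(12-j); the y^10 term has j = 10.
C(12,10) = 66.
Coefficient = C(12,10) · 5^10 · 2^2 = 66 · 9765625 · 4 = 2578125000.

2578125000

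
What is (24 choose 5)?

42504

C(24,5) = (24·23·22·21·20) / 5! = 5100480 / 120 = 42504.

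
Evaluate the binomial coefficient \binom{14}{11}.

C(14,11) = C(14,3) by symmetry.
C(14,3) = (14·13·12) / 3! = 2184 / 6 = 364.

364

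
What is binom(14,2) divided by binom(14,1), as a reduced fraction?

C(n,k+1)/C(n,k) = (n−k)/(k+1) = (14−1)/(1+1) = 13/2.

13/2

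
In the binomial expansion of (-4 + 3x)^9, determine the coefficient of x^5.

7838208

The general term is C(9,j)·(-4)^j·(3x)^(9-j); the x^5 term has j = 4.
C(9,4) = 126.
Coefficient = C(9,4) · (-4)^4 · 3^5 = 126 · 256 · 243 = 7838208.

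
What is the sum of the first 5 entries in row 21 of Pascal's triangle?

1 + 21 + 210 + 1330 + 5985 = 7547.

7547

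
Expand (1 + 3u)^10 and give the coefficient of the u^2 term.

405

The general term is C(10,j)·(1)^j·(3u)^(10-j); the u^2 term has j = 8.
C(10,8) = 45.
Coefficient = C(10,8) · 3^2 = 45 · 9 = 405.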